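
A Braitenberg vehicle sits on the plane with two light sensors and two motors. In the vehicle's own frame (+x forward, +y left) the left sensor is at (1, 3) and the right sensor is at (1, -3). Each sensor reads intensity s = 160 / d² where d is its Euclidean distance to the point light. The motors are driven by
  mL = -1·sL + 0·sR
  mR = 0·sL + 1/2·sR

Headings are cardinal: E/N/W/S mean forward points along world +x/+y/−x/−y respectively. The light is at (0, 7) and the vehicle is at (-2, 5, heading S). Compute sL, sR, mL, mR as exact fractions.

16 80/17 -16 40/17

left sensor world pos  = (1, 4); dL² = 10
right sensor world pos = (-5, 4); dR² = 34
sL = 160/10 = 16
sR = 160/34 = 80/17
mL = -1·sL + 0·sR = -16
mR = 0·sL + 1/2·sR = 40/17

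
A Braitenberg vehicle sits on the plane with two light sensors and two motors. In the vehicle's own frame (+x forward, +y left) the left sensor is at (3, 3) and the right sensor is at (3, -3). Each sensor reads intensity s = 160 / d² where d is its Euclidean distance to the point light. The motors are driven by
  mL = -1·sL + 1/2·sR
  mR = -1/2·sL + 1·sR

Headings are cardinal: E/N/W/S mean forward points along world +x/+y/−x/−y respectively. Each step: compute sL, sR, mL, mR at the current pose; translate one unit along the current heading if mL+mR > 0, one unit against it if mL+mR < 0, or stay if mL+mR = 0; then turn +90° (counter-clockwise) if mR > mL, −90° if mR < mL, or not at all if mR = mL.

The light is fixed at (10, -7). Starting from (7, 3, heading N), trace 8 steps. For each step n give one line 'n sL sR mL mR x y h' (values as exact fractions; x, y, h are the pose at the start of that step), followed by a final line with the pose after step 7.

n=0: pose=(7,3,N); sL=32/41, sR=160/169; mL=-2128/6929, mR=3856/6929; mL+mR=1728/6929 → advance +1; mR−mL=5984/6929 → turn +1·90°
n=1: pose=(7,4,W); sL=8/5, sR=20/29; mL=-182/145, mR=-16/145; mL+mR=-198/145 → advance -1; mR−mL=166/145 → turn +1·90°
n=2: pose=(8,4,S); sL=32/13, sR=160/89; mL=-1808/1157, mR=656/1157; mL+mR=-1152/1157 → advance -1; mR−mL=2464/1157 → turn +1·90°
n=3: pose=(8,5,E); sL=80/113, sR=80/41; mL=1240/4633, mR=7400/4633; mL+mR=8640/4633 → advance +1; mR−mL=6160/4633 → turn +1·90°
n=4: pose=(9,5,N); sL=160/241, sR=160/229; mL=-17360/55189, mR=20240/55189; mL+mR=2880/55189 → advance +1; mR−mL=37600/55189 → turn +1·90°
n=5: pose=(9,6,W); sL=40/29, sR=10/17; mL=-535/493, mR=-50/493; mL+mR=-585/493 → advance -1; mR−mL=485/493 → turn +1·90°
n=6: pose=(10,6,S); sL=160/109, sR=160/109; mL=-80/109, mR=80/109; mL+mR=0 → advance +0; mR−mL=160/109 → turn +1·90°
n=7: pose=(10,6,E); sL=32/53, sR=160/109; mL=752/5777, mR=6736/5777; mL+mR=7488/5777 → advance +1; mR−mL=5984/5777 → turn +1·90°

0 32/41 160/169 -2128/6929 3856/6929 7 3 N
1 8/5 20/29 -182/145 -16/145 7 4 W
2 32/13 160/89 -1808/1157 656/1157 8 4 S
3 80/113 80/41 1240/4633 7400/4633 8 5 E
4 160/241 160/229 -17360/55189 20240/55189 9 5 N
5 40/29 10/17 -535/493 -50/493 9 6 W
6 160/109 160/109 -80/109 80/109 10 6 S
7 32/53 160/109 752/5777 6736/5777 10 6 E
final 11 6 N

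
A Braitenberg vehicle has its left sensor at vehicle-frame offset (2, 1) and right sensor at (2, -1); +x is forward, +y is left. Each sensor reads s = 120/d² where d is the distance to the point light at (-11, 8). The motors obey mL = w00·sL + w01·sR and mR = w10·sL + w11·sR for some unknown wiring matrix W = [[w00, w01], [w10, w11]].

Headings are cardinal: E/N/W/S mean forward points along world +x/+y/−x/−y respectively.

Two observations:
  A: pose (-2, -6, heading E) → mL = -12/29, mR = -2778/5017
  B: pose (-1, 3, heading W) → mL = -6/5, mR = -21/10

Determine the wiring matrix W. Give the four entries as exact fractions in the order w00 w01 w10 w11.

-1 0 -1/2 -1

obs A: pose=(-2,-6,E) → sL=12/29, sR=60/173, mL=-12/29, mR=-2778/5017
obs B: pose=(-1,3,W) → sL=6/5, sR=3/2, mL=-6/5, mR=-21/10
sensor matrix S = [[12/29, 60/173], [6/5, 3/2]]; det S = 1026/5017
solve [mL_A; mL_B] = S·[w00; w01] and [mR_A; mR_B] = S·[w10; w11]:
  w00 = -1, w01 = 0, w10 = -1/2, w11 = -1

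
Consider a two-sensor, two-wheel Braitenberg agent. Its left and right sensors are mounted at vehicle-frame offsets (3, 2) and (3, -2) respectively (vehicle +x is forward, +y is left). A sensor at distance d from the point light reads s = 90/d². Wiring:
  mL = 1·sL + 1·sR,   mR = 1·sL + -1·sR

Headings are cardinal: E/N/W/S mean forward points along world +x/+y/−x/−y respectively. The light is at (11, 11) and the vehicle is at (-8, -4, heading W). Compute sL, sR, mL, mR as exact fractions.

left sensor world pos  = (-11, -6); dL² = 773
right sensor world pos = (-11, -2); dR² = 653
sL = 90/773 = 90/773
sR = 90/653 = 90/653
mL = 1·sL + 1·sR = 128340/504769
mR = 1·sL + -1·sR = -10800/504769

90/773 90/653 128340/504769 -10800/504769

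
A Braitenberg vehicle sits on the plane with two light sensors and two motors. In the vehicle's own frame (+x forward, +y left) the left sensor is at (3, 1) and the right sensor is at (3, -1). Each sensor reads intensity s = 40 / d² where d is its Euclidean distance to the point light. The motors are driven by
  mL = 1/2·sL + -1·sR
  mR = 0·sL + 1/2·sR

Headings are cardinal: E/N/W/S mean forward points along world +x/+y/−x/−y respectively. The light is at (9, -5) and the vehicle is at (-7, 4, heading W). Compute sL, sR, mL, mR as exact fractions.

8/85 40/461 -1556/39185 20/461

left sensor world pos  = (-10, 3); dL² = 425
right sensor world pos = (-10, 5); dR² = 461
sL = 40/425 = 8/85
sR = 40/461 = 40/461
mL = 1/2·sL + -1·sR = -1556/39185
mR = 0·sL + 1/2·sR = 20/461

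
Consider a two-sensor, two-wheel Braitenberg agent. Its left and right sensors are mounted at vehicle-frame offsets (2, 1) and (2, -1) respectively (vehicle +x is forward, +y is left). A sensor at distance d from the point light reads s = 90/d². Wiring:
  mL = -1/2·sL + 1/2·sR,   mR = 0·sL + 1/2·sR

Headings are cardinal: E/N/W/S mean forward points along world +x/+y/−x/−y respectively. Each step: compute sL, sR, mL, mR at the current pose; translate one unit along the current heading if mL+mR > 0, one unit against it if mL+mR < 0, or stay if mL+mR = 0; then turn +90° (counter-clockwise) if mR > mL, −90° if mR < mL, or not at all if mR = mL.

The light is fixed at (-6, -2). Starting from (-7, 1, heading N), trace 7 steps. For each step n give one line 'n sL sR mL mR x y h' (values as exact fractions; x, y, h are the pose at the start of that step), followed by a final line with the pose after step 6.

0 90/29 18/5 36/145 9/5 -7 1 N
1 5 45/17 -20/17 45/34 -7 2 W
2 18 90/13 -72/13 45/13 -8 2 S
3 5/2 45/8 25/16 45/16 -8 3 E
4 90/53 90/49 180/2597 45/49 -7 3 N
5 45/17 45/29 -270/493 45/58 -7 4 W
6 90/17 18/5 -72/85 9/5 -8 4 S
final -8 3 E

n=0: pose=(-7,1,N); sL=90/29, sR=18/5; mL=36/145, mR=9/5; mL+mR=297/145 → advance +1; mR−mL=45/29 → turn +1·90°
n=1: pose=(-7,2,W); sL=5, sR=45/17; mL=-20/17, mR=45/34; mL+mR=5/34 → advance +1; mR−mL=5/2 → turn +1·90°
n=2: pose=(-8,2,S); sL=18, sR=90/13; mL=-72/13, mR=45/13; mL+mR=-27/13 → advance -1; mR−mL=9 → turn +1·90°
n=3: pose=(-8,3,E); sL=5/2, sR=45/8; mL=25/16, mR=45/16; mL+mR=35/8 → advance +1; mR−mL=5/4 → turn +1·90°
n=4: pose=(-7,3,N); sL=90/53, sR=90/49; mL=180/2597, mR=45/49; mL+mR=2565/2597 → advance +1; mR−mL=45/53 → turn +1·90°
n=5: pose=(-7,4,W); sL=45/17, sR=45/29; mL=-270/493, mR=45/58; mL+mR=225/986 → advance +1; mR−mL=45/34 → turn +1·90°
n=6: pose=(-8,4,S); sL=90/17, sR=18/5; mL=-72/85, mR=9/5; mL+mR=81/85 → advance +1; mR−mL=45/17 → turn +1·90°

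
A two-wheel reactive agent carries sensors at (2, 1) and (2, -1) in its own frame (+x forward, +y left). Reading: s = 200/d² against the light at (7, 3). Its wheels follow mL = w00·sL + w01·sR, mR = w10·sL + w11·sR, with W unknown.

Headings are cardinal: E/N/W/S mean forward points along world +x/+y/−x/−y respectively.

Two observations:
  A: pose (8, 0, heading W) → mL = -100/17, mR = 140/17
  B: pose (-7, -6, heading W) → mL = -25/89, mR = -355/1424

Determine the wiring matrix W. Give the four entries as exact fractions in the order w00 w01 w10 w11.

-1/2 0 -1 1/2

obs A: pose=(8,0,W) → sL=200/17, sR=40, mL=-100/17, mR=140/17
obs B: pose=(-7,-6,W) → sL=50/89, sR=5/8, mL=-25/89, mR=-355/1424
sensor matrix S = [[200/17, 40], [50/89, 5/8]]; det S = -22875/1513
solve [mL_A; mL_B] = S·[w00; w01] and [mR_A; mR_B] = S·[w10; w11]:
  w00 = -1/2, w01 = 0, w10 = -1, w11 = 1/2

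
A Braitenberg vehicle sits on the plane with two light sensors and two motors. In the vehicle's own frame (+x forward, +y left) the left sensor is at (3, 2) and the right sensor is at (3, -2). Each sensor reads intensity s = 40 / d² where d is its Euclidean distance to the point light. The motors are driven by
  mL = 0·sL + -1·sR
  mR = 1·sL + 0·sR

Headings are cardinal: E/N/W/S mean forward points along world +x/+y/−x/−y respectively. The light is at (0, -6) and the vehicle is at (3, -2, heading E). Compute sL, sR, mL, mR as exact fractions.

5/9 1 -1 5/9

left sensor world pos  = (6, 0); dL² = 72
right sensor world pos = (6, -4); dR² = 40
sL = 40/72 = 5/9
sR = 40/40 = 1
mL = 0·sL + -1·sR = -1
mR = 1·sL + 0·sR = 5/9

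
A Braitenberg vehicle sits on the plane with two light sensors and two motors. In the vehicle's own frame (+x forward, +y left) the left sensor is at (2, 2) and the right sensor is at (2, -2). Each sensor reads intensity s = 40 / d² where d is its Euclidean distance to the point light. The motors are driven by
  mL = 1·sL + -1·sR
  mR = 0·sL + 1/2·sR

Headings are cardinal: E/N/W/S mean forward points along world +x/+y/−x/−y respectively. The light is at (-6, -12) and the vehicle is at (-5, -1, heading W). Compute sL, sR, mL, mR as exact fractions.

20/41 4/17 176/697 2/17

left sensor world pos  = (-7, -3); dL² = 82
right sensor world pos = (-7, 1); dR² = 170
sL = 40/82 = 20/41
sR = 40/170 = 4/17
mL = 1·sL + -1·sR = 176/697
mR = 0·sL + 1/2·sR = 2/17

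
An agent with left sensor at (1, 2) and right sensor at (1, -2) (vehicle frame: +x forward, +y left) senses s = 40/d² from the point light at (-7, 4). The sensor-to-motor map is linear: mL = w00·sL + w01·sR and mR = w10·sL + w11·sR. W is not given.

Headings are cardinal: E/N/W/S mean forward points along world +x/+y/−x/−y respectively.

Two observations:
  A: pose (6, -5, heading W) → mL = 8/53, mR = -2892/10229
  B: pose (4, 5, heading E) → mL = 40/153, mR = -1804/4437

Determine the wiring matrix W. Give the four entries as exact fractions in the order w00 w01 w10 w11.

obs A: pose=(6,-5,W) → sL=8/53, sR=40/193, mL=8/53, mR=-2892/10229
obs B: pose=(4,5,E) → sL=40/153, sR=8/29, mL=40/153, mR=-1804/4437
sensor matrix S = [[8/53, 40/193], [40/153, 8/29]]; det S = -569344/45386073
solve [mL_A; mL_B] = S·[w00; w01] and [mR_A; mR_B] = S·[w10; w11]:
  w00 = 1, w01 = 0, w10 = -1/2, w11 = -1

1 0 -1/2 -1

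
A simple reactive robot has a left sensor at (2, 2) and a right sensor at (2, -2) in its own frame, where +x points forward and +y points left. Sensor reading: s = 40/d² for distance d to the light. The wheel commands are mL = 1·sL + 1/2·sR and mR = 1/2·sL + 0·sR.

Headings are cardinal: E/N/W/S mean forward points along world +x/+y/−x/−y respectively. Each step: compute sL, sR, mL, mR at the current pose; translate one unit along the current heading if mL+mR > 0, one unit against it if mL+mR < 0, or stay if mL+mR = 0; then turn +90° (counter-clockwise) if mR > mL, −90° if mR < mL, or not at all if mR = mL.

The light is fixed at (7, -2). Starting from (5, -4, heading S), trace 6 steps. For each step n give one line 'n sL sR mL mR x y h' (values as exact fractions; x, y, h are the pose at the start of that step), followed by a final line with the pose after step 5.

0 5/2 5/4 25/8 5/4 5 -4 S
1 40/41 40/17 1500/697 20/41 5 -5 W
2 20/13 20 150/13 10/13 4 -5 N
3 40 40/17 700/17 20 4 -4 E
4 5/2 5/4 25/8 5/4 5 -4 S
5 40/41 40/17 1500/697 20/41 5 -5 W
final 4 -5 N

n=0: pose=(5,-4,S); sL=5/2, sR=5/4; mL=25/8, mR=5/4; mL+mR=35/8 → advance +1; mR−mL=-15/8 → turn -1·90°
n=1: pose=(5,-5,W); sL=40/41, sR=40/17; mL=1500/697, mR=20/41; mL+mR=1840/697 → advance +1; mR−mL=-1160/697 → turn -1·90°
n=2: pose=(4,-5,N); sL=20/13, sR=20; mL=150/13, mR=10/13; mL+mR=160/13 → advance +1; mR−mL=-140/13 → turn -1·90°
n=3: pose=(4,-4,E); sL=40, sR=40/17; mL=700/17, mR=20; mL+mR=1040/17 → advance +1; mR−mL=-360/17 → turn -1·90°
n=4: pose=(5,-4,S); sL=5/2, sR=5/4; mL=25/8, mR=5/4; mL+mR=35/8 → advance +1; mR−mL=-15/8 → turn -1·90°
n=5: pose=(5,-5,W); sL=40/41, sR=40/17; mL=1500/697, mR=20/41; mL+mR=1840/697 → advance +1; mR−mL=-1160/697 → turn -1·90°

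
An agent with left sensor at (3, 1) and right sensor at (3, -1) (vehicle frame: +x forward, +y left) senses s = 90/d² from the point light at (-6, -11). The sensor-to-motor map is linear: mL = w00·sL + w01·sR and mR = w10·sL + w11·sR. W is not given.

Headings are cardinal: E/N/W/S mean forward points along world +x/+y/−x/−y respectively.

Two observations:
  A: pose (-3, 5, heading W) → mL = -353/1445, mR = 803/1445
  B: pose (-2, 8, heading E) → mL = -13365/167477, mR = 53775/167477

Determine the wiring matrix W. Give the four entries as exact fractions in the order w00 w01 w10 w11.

obs A: pose=(-3,5,W) → sL=2/5, sR=90/289, mL=-353/1445, mR=803/1445
obs B: pose=(-2,8,E) → sL=90/449, sR=90/373, mL=-13365/167477, mR=53775/167477
sensor matrix S = [[2/5, 90/289], [90/449, 90/373]]; det S = 1650096/48400853
solve [mL_A; mL_B] = S·[w00; w01] and [mR_A; mR_B] = S·[w10; w11]:
  w00 = -1, w01 = 1/2, w10 = 1, w11 = 1/2

-1 1/2 1 1/2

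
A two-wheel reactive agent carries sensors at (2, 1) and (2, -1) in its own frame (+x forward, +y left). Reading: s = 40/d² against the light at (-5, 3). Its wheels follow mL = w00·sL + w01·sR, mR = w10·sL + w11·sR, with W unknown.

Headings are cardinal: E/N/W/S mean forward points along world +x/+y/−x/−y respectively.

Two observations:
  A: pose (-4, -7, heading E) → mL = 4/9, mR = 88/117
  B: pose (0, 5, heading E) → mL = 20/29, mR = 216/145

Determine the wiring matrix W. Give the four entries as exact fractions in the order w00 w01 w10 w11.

1 0 1 1

obs A: pose=(-4,-7,E) → sL=4/9, sR=4/13, mL=4/9, mR=88/117
obs B: pose=(0,5,E) → sL=20/29, sR=4/5, mL=20/29, mR=216/145
sensor matrix S = [[4/9, 4/13], [20/29, 4/5]]; det S = 2432/16965
solve [mL_A; mL_B] = S·[w00; w01] and [mR_A; mR_B] = S·[w10; w11]:
  w00 = 1, w01 = 0, w10 = 1, w11 = 1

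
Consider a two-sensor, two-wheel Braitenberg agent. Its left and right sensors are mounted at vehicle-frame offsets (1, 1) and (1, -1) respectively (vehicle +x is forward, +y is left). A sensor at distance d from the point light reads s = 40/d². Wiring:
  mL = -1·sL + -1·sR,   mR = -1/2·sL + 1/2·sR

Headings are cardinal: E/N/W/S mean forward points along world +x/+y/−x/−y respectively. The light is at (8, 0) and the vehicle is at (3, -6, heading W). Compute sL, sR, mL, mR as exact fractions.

left sensor world pos  = (2, -7); dL² = 85
right sensor world pos = (2, -5); dR² = 61
sL = 40/85 = 8/17
sR = 40/61 = 40/61
mL = -1·sL + -1·sR = -1168/1037
mR = -1/2·sL + 1/2·sR = 96/1037

8/17 40/61 -1168/1037 96/1037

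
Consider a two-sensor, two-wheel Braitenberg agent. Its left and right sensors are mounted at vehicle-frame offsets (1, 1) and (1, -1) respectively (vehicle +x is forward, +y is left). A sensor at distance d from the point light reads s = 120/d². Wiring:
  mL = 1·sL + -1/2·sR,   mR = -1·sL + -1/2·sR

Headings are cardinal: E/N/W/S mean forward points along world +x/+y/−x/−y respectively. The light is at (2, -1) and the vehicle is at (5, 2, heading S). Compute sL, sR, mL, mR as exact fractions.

6 15 -3/2 -27/2

left sensor world pos  = (6, 1); dL² = 20
right sensor world pos = (4, 1); dR² = 8
sL = 120/20 = 6
sR = 120/8 = 15
mL = 1·sL + -1/2·sR = -3/2
mR = -1·sL + -1/2·sR = -27/2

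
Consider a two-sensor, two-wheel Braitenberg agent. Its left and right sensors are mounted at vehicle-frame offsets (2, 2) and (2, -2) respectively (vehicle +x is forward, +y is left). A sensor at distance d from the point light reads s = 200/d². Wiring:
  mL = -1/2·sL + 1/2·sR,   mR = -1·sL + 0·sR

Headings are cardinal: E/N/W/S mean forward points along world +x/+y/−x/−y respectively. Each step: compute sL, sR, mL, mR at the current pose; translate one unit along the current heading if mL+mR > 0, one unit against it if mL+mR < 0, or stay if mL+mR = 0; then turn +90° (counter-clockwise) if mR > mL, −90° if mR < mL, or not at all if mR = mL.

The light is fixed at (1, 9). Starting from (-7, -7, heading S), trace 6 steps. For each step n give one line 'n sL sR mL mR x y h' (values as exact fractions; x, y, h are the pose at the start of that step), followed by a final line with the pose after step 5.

n=0: pose=(-7,-7,S); sL=5/9, sR=25/53; mL=-20/477, mR=-5/9; mL+mR=-95/159 → advance -1; mR−mL=-245/477 → turn -1·90°
n=1: pose=(-7,-6,W); sL=200/389, sR=200/269; mL=12000/104641, mR=-200/389; mL+mR=-41800/104641 → advance -1; mR−mL=-65800/104641 → turn -1·90°
n=2: pose=(-6,-6,N); sL=4/5, sR=100/97; mL=56/485, mR=-4/5; mL+mR=-332/485 → advance -1; mR−mL=-444/485 → turn -1·90°
n=3: pose=(-6,-7,E); sL=200/221, sR=200/349; mL=-12800/77129, mR=-200/221; mL+mR=-82600/77129 → advance -1; mR−mL=-57000/77129 → turn -1·90°
n=4: pose=(-7,-7,S); sL=5/9, sR=25/53; mL=-20/477, mR=-5/9; mL+mR=-95/159 → advance -1; mR−mL=-245/477 → turn -1·90°
n=5: pose=(-7,-6,W); sL=200/389, sR=200/269; mL=12000/104641, mR=-200/389; mL+mR=-41800/104641 → advance -1; mR−mL=-65800/104641 → turn -1·90°

0 5/9 25/53 -20/477 -5/9 -7 -7 S
1 200/389 200/269 12000/104641 -200/389 -7 -6 W
2 4/5 100/97 56/485 -4/5 -6 -6 N
3 200/221 200/349 -12800/77129 -200/221 -6 -7 E
4 5/9 25/53 -20/477 -5/9 -7 -7 S
5 200/389 200/269 12000/104641 -200/389 -7 -6 W
final -6 -6 N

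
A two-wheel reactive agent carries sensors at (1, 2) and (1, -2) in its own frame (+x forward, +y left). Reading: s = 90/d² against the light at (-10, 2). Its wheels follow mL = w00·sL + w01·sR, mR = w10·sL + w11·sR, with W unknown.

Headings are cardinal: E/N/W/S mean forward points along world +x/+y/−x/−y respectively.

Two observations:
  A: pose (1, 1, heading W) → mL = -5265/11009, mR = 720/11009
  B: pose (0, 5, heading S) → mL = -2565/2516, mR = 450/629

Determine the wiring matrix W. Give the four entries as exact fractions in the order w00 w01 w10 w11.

obs A: pose=(1,1,W) → sL=90/109, sR=90/101, mL=-5265/11009, mR=720/11009
obs B: pose=(0,5,S) → sL=45/74, sR=45/34, mL=-2565/2516, mR=450/629
sensor matrix S = [[90/109, 90/101], [45/74, 45/34]]; det S = 3815100/6924661
solve [mL_A; mL_B] = S·[w00; w01] and [mR_A; mR_B] = S·[w10; w11]:
  w00 = 1/2, w01 = -1, w10 = -1, w11 = 1

1/2 -1 -1 1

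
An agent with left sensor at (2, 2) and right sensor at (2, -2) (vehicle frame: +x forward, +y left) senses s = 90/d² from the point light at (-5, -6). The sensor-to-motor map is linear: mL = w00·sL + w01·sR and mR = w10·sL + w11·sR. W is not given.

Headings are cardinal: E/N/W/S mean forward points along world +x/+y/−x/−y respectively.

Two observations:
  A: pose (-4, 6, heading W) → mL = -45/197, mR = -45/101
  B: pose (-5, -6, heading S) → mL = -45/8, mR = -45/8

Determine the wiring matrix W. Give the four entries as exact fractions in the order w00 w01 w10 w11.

0 -1/2 -1/2 0

obs A: pose=(-4,6,W) → sL=90/101, sR=90/197, mL=-45/197, mR=-45/101
obs B: pose=(-5,-6,S) → sL=45/4, sR=45/4, mL=-45/8, mR=-45/8
sensor matrix S = [[90/101, 90/197], [45/4, 45/4]]; det S = 97200/19897
solve [mL_A; mL_B] = S·[w00; w01] and [mR_A; mR_B] = S·[w10; w11]:
  w00 = 0, w01 = -1/2, w10 = -1/2, w11 = 0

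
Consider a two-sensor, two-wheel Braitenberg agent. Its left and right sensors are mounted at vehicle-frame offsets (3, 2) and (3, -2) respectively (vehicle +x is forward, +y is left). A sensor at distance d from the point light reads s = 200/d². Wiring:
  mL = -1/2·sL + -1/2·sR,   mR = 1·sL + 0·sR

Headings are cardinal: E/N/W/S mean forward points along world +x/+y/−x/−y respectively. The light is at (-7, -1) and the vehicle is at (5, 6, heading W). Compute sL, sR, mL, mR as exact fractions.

left sensor world pos  = (2, 4); dL² = 106
right sensor world pos = (2, 8); dR² = 162
sL = 200/106 = 100/53
sR = 200/162 = 100/81
mL = -1/2·sL + -1/2·sR = -6700/4293
mR = 1·sL + 0·sR = 100/53

100/53 100/81 -6700/4293 100/53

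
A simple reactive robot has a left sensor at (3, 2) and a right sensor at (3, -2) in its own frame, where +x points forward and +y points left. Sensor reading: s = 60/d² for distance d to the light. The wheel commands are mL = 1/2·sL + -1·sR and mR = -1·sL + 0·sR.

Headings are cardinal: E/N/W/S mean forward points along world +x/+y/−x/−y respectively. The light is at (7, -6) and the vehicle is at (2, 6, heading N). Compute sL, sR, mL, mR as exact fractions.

left sensor world pos  = (0, 9); dL² = 274
right sensor world pos = (4, 9); dR² = 234
sL = 60/274 = 30/137
sR = 60/234 = 10/39
mL = 1/2·sL + -1·sR = -785/5343
mR = -1·sL + 0·sR = -30/137

30/137 10/39 -785/5343 -30/137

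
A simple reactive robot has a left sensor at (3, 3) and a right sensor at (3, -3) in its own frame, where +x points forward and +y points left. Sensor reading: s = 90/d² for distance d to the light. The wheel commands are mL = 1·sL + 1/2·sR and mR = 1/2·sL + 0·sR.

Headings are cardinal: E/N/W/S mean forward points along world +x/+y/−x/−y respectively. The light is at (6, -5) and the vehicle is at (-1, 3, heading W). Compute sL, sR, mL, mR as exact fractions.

left sensor world pos  = (-4, 0); dL² = 125
right sensor world pos = (-4, 6); dR² = 221
sL = 90/125 = 18/25
sR = 90/221 = 90/221
mL = 1·sL + 1/2·sR = 5103/5525
mR = 1/2·sL + 0·sR = 9/25

18/25 90/221 5103/5525 9/25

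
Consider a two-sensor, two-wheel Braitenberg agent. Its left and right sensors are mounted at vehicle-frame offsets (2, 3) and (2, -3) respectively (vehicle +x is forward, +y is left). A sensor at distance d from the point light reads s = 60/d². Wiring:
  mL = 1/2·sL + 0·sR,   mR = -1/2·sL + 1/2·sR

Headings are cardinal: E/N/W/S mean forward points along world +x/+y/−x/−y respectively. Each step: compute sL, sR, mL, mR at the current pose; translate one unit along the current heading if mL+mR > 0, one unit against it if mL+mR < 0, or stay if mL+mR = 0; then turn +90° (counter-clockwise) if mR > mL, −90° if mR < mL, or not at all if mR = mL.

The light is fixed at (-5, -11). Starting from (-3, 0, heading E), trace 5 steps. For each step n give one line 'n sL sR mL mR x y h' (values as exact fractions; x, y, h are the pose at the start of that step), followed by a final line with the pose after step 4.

n=0: pose=(-3,0,E); sL=15/53, sR=3/4; mL=15/106, mR=99/424; mL+mR=3/8 → advance +1; mR−mL=39/424 → turn +1·90°
n=1: pose=(-2,0,N); sL=60/169, sR=12/41; mL=30/169, mR=-216/6929; mL+mR=6/41 → advance +1; mR−mL=-1446/6929 → turn -1·90°
n=2: pose=(-2,1,E); sL=6/25, sR=30/53; mL=3/25, mR=216/1325; mL+mR=15/53 → advance +1; mR−mL=57/1325 → turn +1·90°
n=3: pose=(-1,1,N); sL=60/197, sR=12/49; mL=30/197, mR=-288/9653; mL+mR=6/49 → advance +1; mR−mL=-1758/9653 → turn -1·90°
n=4: pose=(-1,2,E); sL=15/73, sR=15/34; mL=15/146, mR=585/4964; mL+mR=15/68 → advance +1; mR−mL=75/4964 → turn +1·90°

0 15/53 3/4 15/106 99/424 -3 0 E
1 60/169 12/41 30/169 -216/6929 -2 0 N
2 6/25 30/53 3/25 216/1325 -2 1 E
3 60/197 12/49 30/197 -288/9653 -1 1 N
4 15/73 15/34 15/146 585/4964 -1 2 E
final 0 2 N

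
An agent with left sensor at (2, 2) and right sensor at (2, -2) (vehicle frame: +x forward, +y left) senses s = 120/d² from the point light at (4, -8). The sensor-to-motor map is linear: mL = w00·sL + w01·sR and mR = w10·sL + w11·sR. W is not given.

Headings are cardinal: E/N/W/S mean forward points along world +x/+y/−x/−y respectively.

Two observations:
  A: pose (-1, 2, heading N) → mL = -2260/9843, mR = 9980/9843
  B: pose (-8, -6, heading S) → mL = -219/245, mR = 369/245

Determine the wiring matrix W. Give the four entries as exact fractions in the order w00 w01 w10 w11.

obs A: pose=(-1,2,N) → sL=120/193, sR=40/51, mL=-2260/9843, mR=9980/9843
obs B: pose=(-8,-6,S) → sL=6/5, sR=30/49, mL=-219/245, mR=369/245
sensor matrix S = [[120/193, 40/51], [6/5, 30/49]]; det S = -90112/160769
solve [mL_A; mL_B] = S·[w00; w01] and [mR_A; mR_B] = S·[w10; w11]:
  w00 = -1, w01 = 1/2, w10 = 1, w11 = 1/2

-1 1/2 1 1/2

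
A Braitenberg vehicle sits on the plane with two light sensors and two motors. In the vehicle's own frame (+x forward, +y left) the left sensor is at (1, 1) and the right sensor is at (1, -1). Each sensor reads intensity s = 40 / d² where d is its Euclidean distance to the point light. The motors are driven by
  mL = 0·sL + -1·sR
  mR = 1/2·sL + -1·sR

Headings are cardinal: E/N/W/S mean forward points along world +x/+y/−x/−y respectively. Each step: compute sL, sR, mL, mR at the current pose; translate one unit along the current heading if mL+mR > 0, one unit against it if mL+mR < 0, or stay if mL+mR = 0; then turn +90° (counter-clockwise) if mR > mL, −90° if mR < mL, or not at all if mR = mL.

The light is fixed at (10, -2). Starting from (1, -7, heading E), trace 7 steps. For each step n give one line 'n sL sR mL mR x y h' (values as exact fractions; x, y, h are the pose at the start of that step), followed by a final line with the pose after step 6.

0 1/2 2/5 -2/5 -3/20 1 -7 E
1 40/137 40/97 -40/97 -3540/13289 0 -7 N
2 4/17 20/73 -20/73 -194/1241 0 -8 W
3 40/113 40/149 -40/149 -1540/16837 1 -8 S
4 1/2 2/5 -2/5 -3/20 1 -7 E
5 40/137 40/97 -40/97 -3540/13289 0 -7 N
6 4/17 20/73 -20/73 -194/1241 0 -8 W
final 1 -8 S

n=0: pose=(1,-7,E); sL=1/2, sR=2/5; mL=-2/5, mR=-3/20; mL+mR=-11/20 → advance -1; mR−mL=1/4 → turn +1·90°
n=1: pose=(0,-7,N); sL=40/137, sR=40/97; mL=-40/97, mR=-3540/13289; mL+mR=-9020/13289 → advance -1; mR−mL=20/137 → turn +1·90°
n=2: pose=(0,-8,W); sL=4/17, sR=20/73; mL=-20/73, mR=-194/1241; mL+mR=-534/1241 → advance -1; mR−mL=2/17 → turn +1·90°
n=3: pose=(1,-8,S); sL=40/113, sR=40/149; mL=-40/149, mR=-1540/16837; mL+mR=-6060/16837 → advance -1; mR−mL=20/113 → turn +1·90°
n=4: pose=(1,-7,E); sL=1/2, sR=2/5; mL=-2/5, mR=-3/20; mL+mR=-11/20 → advance -1; mR−mL=1/4 → turn +1·90°
n=5: pose=(0,-7,N); sL=40/137, sR=40/97; mL=-40/97, mR=-3540/13289; mL+mR=-9020/13289 → advance -1; mR−mL=20/137 → turn +1·90°
n=6: pose=(0,-8,W); sL=4/17, sR=20/73; mL=-20/73, mR=-194/1241; mL+mR=-534/1241 → advance -1; mR−mL=2/17 → turn +1·90°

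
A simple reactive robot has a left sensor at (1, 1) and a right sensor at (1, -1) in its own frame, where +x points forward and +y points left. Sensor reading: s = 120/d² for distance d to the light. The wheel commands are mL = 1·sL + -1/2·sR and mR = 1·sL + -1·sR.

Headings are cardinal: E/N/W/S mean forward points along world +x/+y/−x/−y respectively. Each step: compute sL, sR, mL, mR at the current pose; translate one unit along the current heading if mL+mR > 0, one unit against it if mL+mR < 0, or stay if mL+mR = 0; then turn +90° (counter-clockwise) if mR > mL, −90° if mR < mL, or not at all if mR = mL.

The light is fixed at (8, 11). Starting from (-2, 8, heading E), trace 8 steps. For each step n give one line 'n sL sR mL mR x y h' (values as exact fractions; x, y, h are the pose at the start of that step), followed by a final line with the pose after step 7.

0 24/17 120/97 1308/1649 288/1649 -2 8 E
1 3/2 30/29 57/58 27/58 -1 8 S
2 24/25 120/109 1116/2725 -384/2725 -1 7 W
3 12/13 4/3 10/39 -16/39 -2 7 N
4 120/97 40/39 2740/3783 800/3783 -2 6 E
5 6/5 15/17 129/170 27/85 -1 6 S
6 120/149 24/25 1212/3725 -576/3725 -1 5 W
7 60/73 60/53 990/3869 -1200/3869 -2 5 N
final -2 4 E

n=0: pose=(-2,8,E); sL=24/17, sR=120/97; mL=1308/1649, mR=288/1649; mL+mR=1596/1649 → advance +1; mR−mL=-60/97 → turn -1·90°
n=1: pose=(-1,8,S); sL=3/2, sR=30/29; mL=57/58, mR=27/58; mL+mR=42/29 → advance +1; mR−mL=-15/29 → turn -1·90°
n=2: pose=(-1,7,W); sL=24/25, sR=120/109; mL=1116/2725, mR=-384/2725; mL+mR=732/2725 → advance +1; mR−mL=-60/109 → turn -1·90°
n=3: pose=(-2,7,N); sL=12/13, sR=4/3; mL=10/39, mR=-16/39; mL+mR=-2/13 → advance -1; mR−mL=-2/3 → turn -1·90°
n=4: pose=(-2,6,E); sL=120/97, sR=40/39; mL=2740/3783, mR=800/3783; mL+mR=1180/1261 → advance +1; mR−mL=-20/39 → turn -1·90°
n=5: pose=(-1,6,S); sL=6/5, sR=15/17; mL=129/170, mR=27/85; mL+mR=183/170 → advance +1; mR−mL=-15/34 → turn -1·90°
n=6: pose=(-1,5,W); sL=120/149, sR=24/25; mL=1212/3725, mR=-576/3725; mL+mR=636/3725 → advance +1; mR−mL=-12/25 → turn -1·90°
n=7: pose=(-2,5,N); sL=60/73, sR=60/53; mL=990/3869, mR=-1200/3869; mL+mR=-210/3869 → advance -1; mR−mL=-30/53 → turn -1·90°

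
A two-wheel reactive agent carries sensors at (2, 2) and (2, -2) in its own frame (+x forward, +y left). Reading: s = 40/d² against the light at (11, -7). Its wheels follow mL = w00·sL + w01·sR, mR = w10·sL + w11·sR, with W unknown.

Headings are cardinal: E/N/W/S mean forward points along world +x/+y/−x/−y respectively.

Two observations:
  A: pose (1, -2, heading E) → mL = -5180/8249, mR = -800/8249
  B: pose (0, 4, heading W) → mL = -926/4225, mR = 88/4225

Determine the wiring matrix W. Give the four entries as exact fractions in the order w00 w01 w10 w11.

-1 -1/2 1/2 -1/2

obs A: pose=(1,-2,E) → sL=40/113, sR=40/73, mL=-5180/8249, mR=-800/8249
obs B: pose=(0,4,W) → sL=4/25, sR=20/169, mL=-926/4225, mR=88/4225
sensor matrix S = [[40/113, 40/73], [4/25, 20/169]]; det S = -319104/6970405
solve [mL_A; mL_B] = S·[w00; w01] and [mR_A; mR_B] = S·[w10; w11]:
  w00 = -1, w01 = -1/2, w10 = 1/2, w11 = -1/2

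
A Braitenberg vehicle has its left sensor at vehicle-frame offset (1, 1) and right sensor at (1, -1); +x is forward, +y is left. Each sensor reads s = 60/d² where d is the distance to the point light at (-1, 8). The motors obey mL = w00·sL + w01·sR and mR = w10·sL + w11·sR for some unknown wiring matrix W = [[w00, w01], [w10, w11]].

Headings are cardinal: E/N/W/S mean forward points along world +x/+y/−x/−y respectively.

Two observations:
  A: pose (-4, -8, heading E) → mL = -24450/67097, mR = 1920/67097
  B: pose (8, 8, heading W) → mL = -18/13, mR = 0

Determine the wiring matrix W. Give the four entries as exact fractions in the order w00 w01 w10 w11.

-1 -1/2 1/2 -1/2

obs A: pose=(-4,-8,E) → sL=60/229, sR=60/293, mL=-24450/67097, mR=1920/67097
obs B: pose=(8,8,W) → sL=12/13, sR=12/13, mL=-18/13, mR=0
sensor matrix S = [[60/229, 60/293], [12/13, 12/13]]; det S = 46080/872261
solve [mL_A; mL_B] = S·[w00; w01] and [mR_A; mR_B] = S·[w10; w11]:
  w00 = -1, w01 = -1/2, w10 = 1/2, w11 = -1/2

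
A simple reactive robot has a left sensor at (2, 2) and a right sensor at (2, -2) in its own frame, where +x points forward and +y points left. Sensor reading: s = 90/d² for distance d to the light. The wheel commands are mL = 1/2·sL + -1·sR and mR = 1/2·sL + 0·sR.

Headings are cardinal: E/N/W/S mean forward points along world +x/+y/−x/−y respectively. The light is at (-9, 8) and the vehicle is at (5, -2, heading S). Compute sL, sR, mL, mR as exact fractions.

left sensor world pos  = (7, -4); dL² = 400
right sensor world pos = (3, -4); dR² = 288
sL = 90/400 = 9/40
sR = 90/288 = 5/16
mL = 1/2·sL + -1·sR = -1/5
mR = 1/2·sL + 0·sR = 9/80

9/40 5/16 -1/5 9/80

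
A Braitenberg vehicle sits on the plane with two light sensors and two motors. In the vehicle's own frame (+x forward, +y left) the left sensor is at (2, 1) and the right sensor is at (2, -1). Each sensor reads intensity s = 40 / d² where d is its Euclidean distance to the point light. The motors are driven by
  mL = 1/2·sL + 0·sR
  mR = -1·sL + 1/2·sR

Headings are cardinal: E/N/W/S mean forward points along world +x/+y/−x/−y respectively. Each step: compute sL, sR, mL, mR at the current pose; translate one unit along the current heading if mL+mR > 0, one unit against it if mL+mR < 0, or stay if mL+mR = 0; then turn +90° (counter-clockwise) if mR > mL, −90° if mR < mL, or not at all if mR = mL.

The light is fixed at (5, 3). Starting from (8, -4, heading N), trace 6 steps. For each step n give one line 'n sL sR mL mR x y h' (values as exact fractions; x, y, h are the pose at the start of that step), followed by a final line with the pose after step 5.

n=0: pose=(8,-4,N); sL=40/29, sR=40/41; mL=20/29, mR=-1060/1189; mL+mR=-240/1189 → advance -1; mR−mL=-1880/1189 → turn -1·90°
n=1: pose=(8,-5,E); sL=20/37, sR=20/53; mL=10/37, mR=-690/1961; mL+mR=-160/1961 → advance -1; mR−mL=-1220/1961 → turn -1·90°
n=2: pose=(7,-5,S); sL=40/109, sR=40/101; mL=20/109, mR=-1860/11009; mL+mR=160/11009 → advance +1; mR−mL=-3880/11009 → turn -1·90°
n=3: pose=(7,-6,W); sL=2/5, sR=5/8; mL=1/5, mR=-7/80; mL+mR=9/80 → advance +1; mR−mL=-23/80 → turn -1·90°
n=4: pose=(6,-6,N); sL=40/49, sR=40/53; mL=20/49, mR=-1140/2597; mL+mR=-80/2597 → advance -1; mR−mL=-2200/2597 → turn -1·90°
n=5: pose=(6,-7,E); sL=4/9, sR=4/13; mL=2/9, mR=-34/117; mL+mR=-8/117 → advance -1; mR−mL=-20/39 → turn -1·90°

0 40/29 40/41 20/29 -1060/1189 8 -4 N
1 20/37 20/53 10/37 -690/1961 8 -5 E
2 40/109 40/101 20/109 -1860/11009 7 -5 S
3 2/5 5/8 1/5 -7/80 7 -6 W
4 40/49 40/53 20/49 -1140/2597 6 -6 N
5 4/9 4/13 2/9 -34/117 6 -7 E
final 5 -7 S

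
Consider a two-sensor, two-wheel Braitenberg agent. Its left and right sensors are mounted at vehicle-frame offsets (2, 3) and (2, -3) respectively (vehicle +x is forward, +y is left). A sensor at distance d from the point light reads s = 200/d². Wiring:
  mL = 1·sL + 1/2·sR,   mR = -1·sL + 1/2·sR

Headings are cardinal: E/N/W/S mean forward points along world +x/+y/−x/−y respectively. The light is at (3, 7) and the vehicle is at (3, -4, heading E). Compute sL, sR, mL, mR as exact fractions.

left sensor world pos  = (5, -1); dL² = 68
right sensor world pos = (5, -7); dR² = 200
sL = 200/68 = 50/17
sR = 200/200 = 1
mL = 1·sL + 1/2·sR = 117/34
mR = -1·sL + 1/2·sR = -83/34

50/17 1 117/34 -83/34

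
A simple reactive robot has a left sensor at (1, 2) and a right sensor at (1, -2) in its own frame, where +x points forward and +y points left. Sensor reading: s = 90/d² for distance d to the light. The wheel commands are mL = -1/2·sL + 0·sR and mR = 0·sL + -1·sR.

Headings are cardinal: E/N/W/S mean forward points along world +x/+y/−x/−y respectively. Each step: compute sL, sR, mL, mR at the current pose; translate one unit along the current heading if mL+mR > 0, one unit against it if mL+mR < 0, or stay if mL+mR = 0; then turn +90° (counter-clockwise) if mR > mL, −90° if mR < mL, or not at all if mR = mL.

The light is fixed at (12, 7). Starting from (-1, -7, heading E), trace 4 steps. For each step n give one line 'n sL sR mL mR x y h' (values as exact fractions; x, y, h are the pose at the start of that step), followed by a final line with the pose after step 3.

n=0: pose=(-1,-7,E); sL=5/16, sR=9/40; mL=-5/32, mR=-9/40; mL+mR=-61/160 → advance -1; mR−mL=-11/160 → turn -1·90°
n=1: pose=(-2,-7,S); sL=10/41, sR=90/481; mL=-5/41, mR=-90/481; mL+mR=-6095/19721 → advance -1; mR−mL=-1285/19721 → turn -1·90°
n=2: pose=(-2,-6,W); sL=1/5, sR=45/173; mL=-1/10, mR=-45/173; mL+mR=-623/1730 → advance -1; mR−mL=-277/1730 → turn -1·90°
n=3: pose=(-1,-6,N); sL=10/41, sR=18/53; mL=-5/41, mR=-18/53; mL+mR=-1003/2173 → advance -1; mR−mL=-473/2173 → turn -1·90°

0 5/16 9/40 -5/32 -9/40 -1 -7 E
1 10/41 90/481 -5/41 -90/481 -2 -7 S
2 1/5 45/173 -1/10 -45/173 -2 -6 W
3 10/41 18/53 -5/41 -18/53 -1 -6 N
final -1 -7 E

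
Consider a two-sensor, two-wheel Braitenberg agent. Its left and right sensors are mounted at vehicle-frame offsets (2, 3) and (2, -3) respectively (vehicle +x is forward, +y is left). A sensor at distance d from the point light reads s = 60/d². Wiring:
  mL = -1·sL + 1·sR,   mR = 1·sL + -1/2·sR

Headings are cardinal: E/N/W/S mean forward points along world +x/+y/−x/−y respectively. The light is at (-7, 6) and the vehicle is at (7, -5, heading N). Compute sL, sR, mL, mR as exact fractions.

30/101 6/37 -504/3737 807/3737

left sensor world pos  = (4, -3); dL² = 202
right sensor world pos = (10, -3); dR² = 370
sL = 60/202 = 30/101
sR = 60/370 = 6/37
mL = -1·sL + 1·sR = -504/3737
mR = 1·sL + -1/2·sR = 807/3737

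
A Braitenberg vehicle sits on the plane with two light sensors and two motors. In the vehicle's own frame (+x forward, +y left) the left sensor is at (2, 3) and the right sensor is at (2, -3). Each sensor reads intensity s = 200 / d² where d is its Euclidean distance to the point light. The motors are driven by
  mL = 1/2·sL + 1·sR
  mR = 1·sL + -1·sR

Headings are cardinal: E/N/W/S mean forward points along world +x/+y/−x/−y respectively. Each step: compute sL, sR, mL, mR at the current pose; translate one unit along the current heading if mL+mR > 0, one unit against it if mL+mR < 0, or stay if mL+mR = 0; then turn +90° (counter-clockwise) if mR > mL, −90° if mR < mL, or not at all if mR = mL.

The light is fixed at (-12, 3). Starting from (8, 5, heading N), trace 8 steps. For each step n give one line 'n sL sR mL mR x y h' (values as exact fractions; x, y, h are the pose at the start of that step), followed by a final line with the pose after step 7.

n=0: pose=(8,5,N); sL=40/61, sR=40/109; mL=4620/6649, mR=1920/6649; mL+mR=60/61 → advance +1; mR−mL=-2700/6649 → turn -1·90°
n=1: pose=(8,6,E); sL=5/13, sR=50/121; mL=1905/3146, mR=-45/1573; mL+mR=15/26 → advance +1; mR−mL=-1995/3146 → turn -1·90°
n=2: pose=(9,6,S); sL=200/577, sR=8/13; mL=5916/7501, mR=-2016/7501; mL+mR=300/577 → advance +1; mR−mL=-7932/7501 → turn -1·90°
n=3: pose=(9,5,W); sL=100/181, sR=100/193; mL=27750/34933, mR=1200/34933; mL+mR=150/181 → advance +1; mR−mL=-26550/34933 → turn -1·90°
n=4: pose=(8,5,N); sL=40/61, sR=40/109; mL=4620/6649, mR=1920/6649; mL+mR=60/61 → advance +1; mR−mL=-2700/6649 → turn -1·90°
n=5: pose=(8,6,E); sL=5/13, sR=50/121; mL=1905/3146, mR=-45/1573; mL+mR=15/26 → advance +1; mR−mL=-1995/3146 → turn -1·90°
n=6: pose=(9,6,S); sL=200/577, sR=8/13; mL=5916/7501, mR=-2016/7501; mL+mR=300/577 → advance +1; mR−mL=-7932/7501 → turn -1·90°
n=7: pose=(9,5,W); sL=100/181, sR=100/193; mL=27750/34933, mR=1200/34933; mL+mR=150/181 → advance +1; mR−mL=-26550/34933 → turn -1·90°

0 40/61 40/109 4620/6649 1920/6649 8 5 N
1 5/13 50/121 1905/3146 -45/1573 8 6 E
2 200/577 8/13 5916/7501 -2016/7501 9 6 S
3 100/181 100/193 27750/34933 1200/34933 9 5 W
4 40/61 40/109 4620/6649 1920/6649 8 5 N
5 5/13 50/121 1905/3146 -45/1573 8 6 E
6 200/577 8/13 5916/7501 -2016/7501 9 6 S
7 100/181 100/193 27750/34933 1200/34933 9 5 W
final 8 5 N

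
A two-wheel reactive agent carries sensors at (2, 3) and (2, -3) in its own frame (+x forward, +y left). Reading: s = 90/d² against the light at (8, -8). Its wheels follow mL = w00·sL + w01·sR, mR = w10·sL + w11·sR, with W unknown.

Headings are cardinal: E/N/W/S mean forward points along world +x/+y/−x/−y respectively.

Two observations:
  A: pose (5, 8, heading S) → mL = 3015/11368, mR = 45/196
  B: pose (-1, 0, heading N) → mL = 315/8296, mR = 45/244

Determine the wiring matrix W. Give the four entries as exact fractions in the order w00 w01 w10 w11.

obs A: pose=(5,8,S) → sL=45/98, sR=45/116, mL=3015/11368, mR=45/196
obs B: pose=(-1,0,N) → sL=45/122, sR=45/68, mL=315/8296, mR=45/244
sensor matrix S = [[45/98, 45/116], [45/122, 45/68]]; det S = 236925/1473577
solve [mL_A; mL_B] = S·[w00; w01] and [mR_A; mR_B] = S·[w10; w11]:
  w00 = 1, w01 = -1/2, w10 = 1/2, w11 = 0

1 -1/2 1/2 0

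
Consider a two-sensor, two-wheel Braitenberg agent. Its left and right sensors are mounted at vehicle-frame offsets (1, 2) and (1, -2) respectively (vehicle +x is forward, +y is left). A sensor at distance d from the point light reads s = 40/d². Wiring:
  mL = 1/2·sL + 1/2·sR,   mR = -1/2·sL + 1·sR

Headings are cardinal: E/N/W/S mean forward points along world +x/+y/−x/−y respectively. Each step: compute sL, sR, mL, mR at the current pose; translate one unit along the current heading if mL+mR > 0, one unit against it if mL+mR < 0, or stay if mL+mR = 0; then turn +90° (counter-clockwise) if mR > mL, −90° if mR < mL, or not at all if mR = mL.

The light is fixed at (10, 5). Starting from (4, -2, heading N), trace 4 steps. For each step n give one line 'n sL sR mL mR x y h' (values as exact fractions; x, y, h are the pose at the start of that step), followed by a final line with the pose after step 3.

n=0: pose=(4,-2,N); sL=2/5, sR=10/13; mL=38/65, mR=37/65; mL+mR=15/13 → advance +1; mR−mL=-1/65 → turn -1·90°
n=1: pose=(4,-1,E); sL=40/41, sR=40/89; mL=2600/3649, mR=-140/3649; mL+mR=60/89 → advance +1; mR−mL=-2740/3649 → turn -1·90°
n=2: pose=(5,-1,S); sL=20/29, sR=20/49; mL=780/1421, mR=90/1421; mL+mR=30/49 → advance +1; mR−mL=-690/1421 → turn -1·90°
n=3: pose=(5,-2,W); sL=40/117, sR=40/61; mL=3560/7137, mR=3460/7137; mL+mR=60/61 → advance +1; mR−mL=-100/7137 → turn -1·90°

0 2/5 10/13 38/65 37/65 4 -2 N
1 40/41 40/89 2600/3649 -140/3649 4 -1 E
2 20/29 20/49 780/1421 90/1421 5 -1 S
3 40/117 40/61 3560/7137 3460/7137 5 -2 W
final 4 -2 N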